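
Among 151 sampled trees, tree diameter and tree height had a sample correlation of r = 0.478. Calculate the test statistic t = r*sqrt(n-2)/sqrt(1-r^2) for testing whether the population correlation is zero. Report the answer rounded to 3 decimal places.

6.643

1 − r² = 1 − 0.228484 = 0.771516;  √(1−r²) = 0.878360
√(n−2) = √149 = 12.206556
t = r·√(n−2)/√(1−r²) = 0.478 · 12.206556 / 0.878360 = 6.643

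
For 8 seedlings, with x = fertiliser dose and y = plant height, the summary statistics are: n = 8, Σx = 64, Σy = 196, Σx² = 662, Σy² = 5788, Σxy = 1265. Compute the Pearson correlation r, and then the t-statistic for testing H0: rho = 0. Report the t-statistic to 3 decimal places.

Numerator: nΣxy − (Σx)(Σy) = 8·1265 − (64)(196) = -2424
Denominator: √[(nΣx²−(Σx)²)(nΣy²−(Σy)²)]
  nΣx²−(Σx)² = 8·662 − 4096 = 1200;  nΣy²−(Σy)² = 8·5788 − 38416 = 7888
  √(1200·7888) = √9465600 = 3076.6215
r = -2424 / 3076.6215 = -0.7879
t = r·√(n−2)/√(1−r²) = -0.7879·√6 / √(1−0.620786) = -1.929953 / 0.615804 = -3.134

-3.134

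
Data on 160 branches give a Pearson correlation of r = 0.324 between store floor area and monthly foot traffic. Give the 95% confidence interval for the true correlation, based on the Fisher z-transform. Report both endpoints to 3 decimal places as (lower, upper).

(0.178, 0.456)

Fisher z: z_r = atanh(r) = ½·ln((1+0.324)/(1−0.324)) = 0.336110
SE(z) = 1/√(n−3) = 1/√157 = 0.079809
95% ⇒ z* = 1.960; margin = 1.960·0.079809 = 0.156426
CI on z-scale: (0.179684, 0.492536)
Back-transform: tanh(0.179684) = 0.177775, tanh(0.492536) = 0.456227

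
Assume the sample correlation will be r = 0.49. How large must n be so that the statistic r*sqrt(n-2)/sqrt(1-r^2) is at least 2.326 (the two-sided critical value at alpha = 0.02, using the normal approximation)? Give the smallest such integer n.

20

r√(n−2)/√(1−r²) ≥ 2.326  ⇔  n−2 ≥ (2.326)²·(1−r²)/r²
(1−r²)/r² = (1−0.2401)/0.2401 = 3.1649
n ≥ 2 + 5.410276·3.1649 = 2 + 17.1230 = 19.1230
⌈19.1230⌉ = 20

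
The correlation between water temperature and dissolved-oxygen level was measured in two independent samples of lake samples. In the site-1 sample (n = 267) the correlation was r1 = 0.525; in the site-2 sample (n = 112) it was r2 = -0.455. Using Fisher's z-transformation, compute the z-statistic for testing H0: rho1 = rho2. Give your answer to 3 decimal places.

Fisher z-transforms: z1 = atanh(0.525) = 0.583217, z2 = atanh(-0.455) = -0.490988; difference d = 1.074205
Var(d) = 1/264 + 1/109 = 0.0037879 + 0.0091743 = 0.0129622
z = d/√Var(d) = 1.074205 / √0.0129622 = 1.074205 / 0.113852 = 9.435

9.435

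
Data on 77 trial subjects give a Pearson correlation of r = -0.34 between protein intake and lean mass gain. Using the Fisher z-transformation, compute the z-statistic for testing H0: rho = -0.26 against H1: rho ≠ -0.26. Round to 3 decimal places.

-0.757

Fisher z: atanh(-0.34) = -0.354093, atanh(-0.26) = -0.266108
z = (z_r − z_0)·√(n−3) = (-0.354093 − (-0.266108))·√74 = -0.087985 · 8.602325 = -0.757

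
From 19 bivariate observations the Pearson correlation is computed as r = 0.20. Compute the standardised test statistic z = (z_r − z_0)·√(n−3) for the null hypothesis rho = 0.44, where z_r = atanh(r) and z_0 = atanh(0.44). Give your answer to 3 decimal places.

Fisher z: atanh(0.20) = 0.202733, atanh(0.44) = 0.472231
z = (z_r − z_0)·√(n−3) = (0.202733 − 0.472231)·√16 = -0.269498 · 4.000000 = -1.078

-1.078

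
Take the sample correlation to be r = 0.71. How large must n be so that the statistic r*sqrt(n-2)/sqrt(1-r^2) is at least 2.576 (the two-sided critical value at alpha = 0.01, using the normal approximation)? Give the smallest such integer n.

9

Need r·√(n−2)/√(1−r²) ≥ 2.576
√(n−2) ≥ 2.576·√(1−0.5041) / 0.71 = 2.576·0.704202 / 0.71 = 2.5550
n−2 ≥ 6.5280  ⇒  n ≥ 8.5280
Smallest integer n = 9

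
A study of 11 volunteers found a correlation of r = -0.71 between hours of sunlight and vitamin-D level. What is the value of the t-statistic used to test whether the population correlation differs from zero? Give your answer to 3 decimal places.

-3.025

t = r·√(n−2) / √(1−r²) with r = -0.71, n = 11
  = -0.71·√9 / √(1 − 0.5041)
  = -0.71·3.000000 / 0.704202
  = -2.130000 / 0.704202 = -3.025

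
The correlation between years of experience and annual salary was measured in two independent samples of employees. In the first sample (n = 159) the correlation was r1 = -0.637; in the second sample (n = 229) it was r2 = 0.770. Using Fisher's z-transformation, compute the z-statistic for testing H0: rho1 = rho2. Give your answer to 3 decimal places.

z1 = atanh(-0.637) = -0.753109,  z2 = atanh(0.770) = 1.020328
SE = √(1/(n1−3) + 1/(n2−3)) = √(1/156 + 1/226) = √(0.0064103 + 0.0044248) = √0.0108351 = 0.104092
z = (z1 − z2)/SE = (-0.753109 − 1.020328) / 0.104092 = -1.773437 / 0.104092 = -17.037

-17.037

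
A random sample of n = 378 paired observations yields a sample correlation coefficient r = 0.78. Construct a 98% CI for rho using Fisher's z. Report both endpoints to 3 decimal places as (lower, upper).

(0.728, 0.823)

z_r = atanh(0.78) = 1.045371;  SE = 1/√(n−3) = 1/√375 = 0.051640
z-limits: 1.045371 ± 2.326·0.051640 = 1.045371 ± 0.120115 = [0.925256, 1.165486]
ρ-limits: (tanh 0.925256, tanh 1.165486) = (0.728, 0.823)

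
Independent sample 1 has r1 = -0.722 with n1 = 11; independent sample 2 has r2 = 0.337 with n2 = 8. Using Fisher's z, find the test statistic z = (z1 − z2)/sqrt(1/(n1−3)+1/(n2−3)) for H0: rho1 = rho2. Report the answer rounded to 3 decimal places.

z1 = atanh(-0.722) = -0.911810,  z2 = atanh(0.337) = 0.350704
SE = √(1/(n1−3) + 1/(n2−3)) = √(1/8 + 1/5) = √(0.1250000 + 0.2000000) = √0.3250000 = 0.570088
z = (z1 − z2)/SE = (-0.911810 − 0.350704) / 0.570088 = -1.262514 / 0.570088 = -2.215

-2.215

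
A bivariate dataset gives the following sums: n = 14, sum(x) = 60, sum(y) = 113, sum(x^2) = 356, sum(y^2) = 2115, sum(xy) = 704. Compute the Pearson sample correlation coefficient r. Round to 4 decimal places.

0.6371

Numerator: nΣxy − (Σx)(Σy) = 14·704 − (60)(113) = 3076
Denominator: √[(nΣx²−(Σx)²)(nΣy²−(Σy)²)]
  nΣx²−(Σx)² = 14·356 − 3600 = 1384;  nΣy²−(Σy)² = 14·2115 − 12769 = 16841
  √(1384·16841) = √23307944 = 4827.8302
r = 3076 / 4827.8302 = 0.6371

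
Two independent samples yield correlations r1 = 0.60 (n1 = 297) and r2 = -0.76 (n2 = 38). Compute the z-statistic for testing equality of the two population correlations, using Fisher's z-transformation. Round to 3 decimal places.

9.448

Fisher z-transforms: z1 = atanh(0.60) = 0.693147, z2 = atanh(-0.76) = -0.996215; difference d = 1.689362
Var(d) = 1/294 + 1/35 = 0.0034014 + 0.0285714 = 0.0319728
z = d/√Var(d) = 1.689362 / √0.0319728 = 1.689362 / 0.178809 = 9.448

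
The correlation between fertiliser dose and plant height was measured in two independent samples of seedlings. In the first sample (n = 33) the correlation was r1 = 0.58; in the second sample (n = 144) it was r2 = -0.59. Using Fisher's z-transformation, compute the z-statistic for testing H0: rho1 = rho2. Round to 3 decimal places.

Fisher z-transforms: z1 = atanh(0.58) = 0.662463, z2 = atanh(-0.59) = -0.677666; difference d = 1.340129
Var(d) = 1/30 + 1/141 = 0.0333333 + 0.0070922 = 0.0404255
z = d/√Var(d) = 1.340129 / √0.0404255 = 1.340129 / 0.201061 = 6.665

6.665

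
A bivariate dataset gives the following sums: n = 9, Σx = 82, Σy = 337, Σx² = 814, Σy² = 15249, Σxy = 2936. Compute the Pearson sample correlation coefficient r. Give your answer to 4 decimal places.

-0.3205

S_xy = nΣxy − ΣxΣy = 9·2936 − 82·337 = 26424 − 27634 = -1210
S_xx = nΣx² − (Σx)² = 9·814 − 82² = 7326 − 6724 = 602
S_yy = nΣy² − (Σy)² = 9·15249 − 337² = 137241 − 113569 = 23672
r = S_xy / √(S_xx·S_yy) = -1210 / √(602·23672) = -1210 / √14250544 = -1210 / 3774.9893 = -0.3205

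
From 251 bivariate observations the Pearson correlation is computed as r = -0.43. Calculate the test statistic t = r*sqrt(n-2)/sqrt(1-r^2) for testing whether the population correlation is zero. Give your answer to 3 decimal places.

t = r·√(n−2) / √(1−r²) with r = -0.43, n = 251
  = -0.43·√249 / √(1 − 0.1849)
  = -0.43·15.779734 / 0.902829
  = -6.785286 / 0.902829 = -7.516

-7.516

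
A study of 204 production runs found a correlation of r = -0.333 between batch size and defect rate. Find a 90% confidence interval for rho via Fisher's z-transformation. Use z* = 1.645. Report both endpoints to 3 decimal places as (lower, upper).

(-0.432, -0.226)

Fisher z: z_r = atanh(r) = ½·ln((1+(-0.333))/(1−(-0.333))) = -0.346199
SE(z) = 1/√(n−3) = 1/√201 = 0.070535
90% ⇒ z* = 1.645; margin = 1.645·0.070535 = 0.116030
CI on z-scale: (-0.462229, -0.230169)
Back-transform: tanh(-0.462229) = -0.431899, tanh(-0.230169) = -0.226189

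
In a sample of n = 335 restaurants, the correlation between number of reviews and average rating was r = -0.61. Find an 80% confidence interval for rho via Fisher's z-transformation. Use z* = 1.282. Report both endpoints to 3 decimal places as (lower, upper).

z_r = atanh(-0.61) = -0.708921;  SE = 1/√(n−3) = 1/√332 = 0.054882
z-limits: -0.708921 ± 1.282·0.054882 = -0.708921 ± 0.070359 = [-0.779280, -0.638562]
ρ-limits: (tanh -0.779280, tanh -0.638562) = (-0.652, -0.564)

(-0.652, -0.564)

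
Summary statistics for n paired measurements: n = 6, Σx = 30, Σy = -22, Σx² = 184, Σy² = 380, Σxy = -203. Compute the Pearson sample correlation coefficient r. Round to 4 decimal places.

S_xy = nΣxy − ΣxΣy = 6·(-203) − 30·(-22) = -1218 − (-660) = -558
S_xx = nΣx² − (Σx)² = 6·184 − 30² = 1104 − 900 = 204
S_yy = nΣy² − (Σy)² = 6·380 − (-22)² = 2280 − 484 = 1796
r = S_xy / √(S_xx·S_yy) = -558 / √(204·1796) = -558 / √366384 = -558 / 605.2966 = -0.9219

-0.9219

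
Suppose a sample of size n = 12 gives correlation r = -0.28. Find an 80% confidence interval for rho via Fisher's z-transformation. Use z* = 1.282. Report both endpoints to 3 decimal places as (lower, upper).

Fisher z: z_r = atanh(r) = ½·ln((1+(-0.28))/(1−(-0.28))) = -0.287682
SE(z) = 1/√(n−3) = 1/√9 = 0.333333
80% ⇒ z* = 1.282; margin = 1.282·0.333333 = 0.427333
CI on z-scale: (-0.715015, 0.139651)
Back-transform: tanh(-0.715015) = -0.613812, tanh(0.139651) = 0.138750

(-0.614, 0.139)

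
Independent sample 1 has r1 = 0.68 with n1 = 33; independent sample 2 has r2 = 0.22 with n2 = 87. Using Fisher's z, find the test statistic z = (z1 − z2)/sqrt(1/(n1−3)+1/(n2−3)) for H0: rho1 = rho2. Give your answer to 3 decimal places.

2.847

z1 = atanh(0.68) = 0.829114,  z2 = atanh(0.22) = 0.223656
SE = √(1/(n1−3) + 1/(n2−3)) = √(1/30 + 1/84) = √(0.0333333 + 0.0119048) = √0.0452381 = 0.212693
z = (z1 − z2)/SE = (0.829114 − 0.223656) / 0.212693 = 0.605458 / 0.212693 = 2.847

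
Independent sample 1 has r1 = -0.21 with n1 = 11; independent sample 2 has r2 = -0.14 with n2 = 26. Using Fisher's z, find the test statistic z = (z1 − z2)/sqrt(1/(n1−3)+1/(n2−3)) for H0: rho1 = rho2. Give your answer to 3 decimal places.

z1 = atanh(-0.21) = -0.213171,  z2 = atanh(-0.14) = -0.140926
SE = √(1/(n1−3) + 1/(n2−3)) = √(1/8 + 1/23) = √(0.1250000 + 0.0434783) = √0.1684783 = 0.410461
z = (z1 − z2)/SE = (-0.213171 − (-0.140926)) / 0.410461 = -0.072245 / 0.410461 = -0.176

-0.176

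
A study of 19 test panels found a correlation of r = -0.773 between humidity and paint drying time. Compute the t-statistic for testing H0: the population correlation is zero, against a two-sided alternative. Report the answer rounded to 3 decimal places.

1 − r² = 1 − 0.597529 = 0.402471;  √(1−r²) = 0.634406
√(n−2) = √17 = 4.123106
t = r·√(n−2)/√(1−r²) = -0.773 · 4.123106 / 0.634406 = -5.024

-5.024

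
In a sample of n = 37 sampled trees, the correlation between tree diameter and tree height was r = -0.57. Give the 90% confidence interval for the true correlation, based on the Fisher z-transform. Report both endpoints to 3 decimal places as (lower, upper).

(-0.730, -0.350)

Fisher z: z_r = atanh(r) = ½·ln((1+(-0.57))/(1−(-0.57))) = -0.647523
SE(z) = 1/√(n−3) = 1/√34 = 0.171499
90% ⇒ z* = 1.645; margin = 1.645·0.171499 = 0.282116
CI on z-scale: (-0.929639, -0.365407)
Back-transform: tanh(-0.929639) = -0.730426, tanh(-0.365407) = -0.349968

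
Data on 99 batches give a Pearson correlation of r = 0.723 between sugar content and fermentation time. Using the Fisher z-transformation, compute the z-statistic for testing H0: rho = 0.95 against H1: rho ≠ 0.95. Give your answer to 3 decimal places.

-8.993

z_r = atanh(0.723) = 0.913902,  z_0 = atanh(0.95) = 1.831781
SE = 1/√(n−3) = 1/√96 = 0.102062
z = (z_r − z_0)/SE = (0.913902 − 1.831781) / 0.102062 = -0.917879 / 0.102062 = -8.993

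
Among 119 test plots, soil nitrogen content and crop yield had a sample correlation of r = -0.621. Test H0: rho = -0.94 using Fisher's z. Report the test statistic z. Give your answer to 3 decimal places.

z_r = atanh(-0.621) = -0.726631,  z_0 = atanh(-0.94) = -1.738049
SE = 1/√(n−3) = 1/√116 = 0.092848
z = (z_r − z_0)/SE = (-0.726631 − (-1.738049)) / 0.092848 = 1.011418 / 0.092848 = 10.893

10.893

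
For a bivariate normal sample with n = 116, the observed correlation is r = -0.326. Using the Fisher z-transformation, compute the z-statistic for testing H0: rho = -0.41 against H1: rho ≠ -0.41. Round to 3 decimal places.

z_r = atanh(-0.326) = -0.338346,  z_0 = atanh(-0.41) = -0.435611
SE = 1/√(n−3) = 1/√113 = 0.094072
z = (z_r − z_0)/SE = (-0.338346 − (-0.435611)) / 0.094072 = 0.097265 / 0.094072 = 1.034

1.034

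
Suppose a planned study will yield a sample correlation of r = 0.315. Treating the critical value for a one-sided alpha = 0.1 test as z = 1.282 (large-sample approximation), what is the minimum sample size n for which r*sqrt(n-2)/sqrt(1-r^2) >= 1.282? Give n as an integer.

17

r√(n−2)/√(1−r²) ≥ 1.282  ⇔  n−2 ≥ (1.282)²·(1−r²)/r²
(1−r²)/r² = (1−0.099225)/0.099225 = 9.0781
n ≥ 2 + 1.643524·9.0781 = 2 + 14.9201 = 16.9201
⌈16.9201⌉ = 17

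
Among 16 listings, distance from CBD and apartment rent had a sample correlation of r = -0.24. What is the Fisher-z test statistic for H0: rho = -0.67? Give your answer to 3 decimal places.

2.041

z_r = atanh(-0.24) = -0.244774,  z_0 = atanh(-0.67) = -0.810743
SE = 1/√(n−3) = 1/√13 = 0.277350
z = (z_r − z_0)/SE = (-0.244774 − (-0.810743)) / 0.277350 = 0.565969 / 0.277350 = 2.041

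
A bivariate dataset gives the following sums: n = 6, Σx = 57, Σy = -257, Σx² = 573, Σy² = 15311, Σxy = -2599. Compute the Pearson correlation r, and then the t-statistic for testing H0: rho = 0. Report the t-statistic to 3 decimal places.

-0.947

Numerator: nΣxy − (Σx)(Σy) = 6·(-2599) − (57)(-257) = -945
Denominator: √[(nΣx²−(Σx)²)(nΣy²−(Σy)²)]
  nΣx²−(Σx)² = 6·573 − 3249 = 189;  nΣy²−(Σy)² = 6·15311 − 66049 = 25817
  √(189·25817) = √4879413 = 2208.9393
r = -945 / 2208.9393 = -0.4278
t = r·√(n−2)/√(1−r²) = -0.4278·√4 / √(1−0.183013) = -0.855600 / 0.903873 = -0.947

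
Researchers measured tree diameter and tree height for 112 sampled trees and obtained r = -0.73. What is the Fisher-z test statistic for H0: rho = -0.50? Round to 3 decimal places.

Fisher z: atanh(-0.73) = -0.928727, atanh(-0.50) = -0.549306
z = (z_r − z_0)·√(n−3) = (-0.928727 − (-0.549306))·√109 = -0.379421 · 10.440307 = -3.961

-3.961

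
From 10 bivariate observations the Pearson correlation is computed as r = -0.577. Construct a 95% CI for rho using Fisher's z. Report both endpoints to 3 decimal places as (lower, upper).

(-0.885, 0.083)

Fisher z: z_r = atanh(r) = ½·ln((1+(-0.577))/(1−(-0.577))) = -0.657954
SE(z) = 1/√(n−3) = 1/√7 = 0.377964
95% ⇒ z* = 1.960; margin = 1.960·0.377964 = 0.740809
CI on z-scale: (-1.398763, 0.082855)
Back-transform: tanh(-1.398763) = -0.885084, tanh(0.082855) = 0.082666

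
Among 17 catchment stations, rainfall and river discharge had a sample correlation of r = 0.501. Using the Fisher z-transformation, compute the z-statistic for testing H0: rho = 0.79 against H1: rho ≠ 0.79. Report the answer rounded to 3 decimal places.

Fisher z: atanh(0.501) = 0.550640, atanh(0.79) = 1.071432
z = (z_r − z_0)·√(n−3) = (0.550640 − 1.071432)·√14 = -0.520792 · 3.741657 = -1.949

-1.949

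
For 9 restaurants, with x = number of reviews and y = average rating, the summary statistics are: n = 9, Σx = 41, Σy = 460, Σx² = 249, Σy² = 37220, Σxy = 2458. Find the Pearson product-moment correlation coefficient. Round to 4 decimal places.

Numerator: nΣxy − (Σx)(Σy) = 9·2458 − (41)(460) = 3262
Denominator: √[(nΣx²−(Σx)²)(nΣy²−(Σy)²)]
  nΣx²−(Σx)² = 9·249 − 1681 = 560;  nΣy²−(Σy)² = 9·37220 − 211600 = 123380
  √(560·123380) = √69092800 = 8312.2079
r = 3262 / 8312.2079 = 0.3924

0.3924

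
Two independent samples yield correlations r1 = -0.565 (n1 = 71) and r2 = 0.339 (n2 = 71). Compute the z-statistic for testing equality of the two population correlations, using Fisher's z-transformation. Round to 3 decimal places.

Fisher z-transforms: z1 = atanh(-0.565) = -0.640148, z2 = atanh(0.339) = 0.352962; difference d = -0.993110
Var(d) = 1/68 + 1/68 = 0.0147059 + 0.0147059 = 0.0294118
z = d/√Var(d) = -0.993110 / √0.0294118 = -0.993110 / 0.171499 = -5.791

-5.791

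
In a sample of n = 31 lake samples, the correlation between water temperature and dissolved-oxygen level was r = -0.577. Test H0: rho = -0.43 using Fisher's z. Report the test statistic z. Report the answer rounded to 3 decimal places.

z_r = atanh(-0.577) = -0.657954,  z_0 = atanh(-0.43) = -0.459897
SE = 1/√(n−3) = 1/√28 = 0.188982
z = (z_r − z_0)/SE = (-0.657954 − (-0.459897)) / 0.188982 = -0.198057 / 0.188982 = -1.048

-1.048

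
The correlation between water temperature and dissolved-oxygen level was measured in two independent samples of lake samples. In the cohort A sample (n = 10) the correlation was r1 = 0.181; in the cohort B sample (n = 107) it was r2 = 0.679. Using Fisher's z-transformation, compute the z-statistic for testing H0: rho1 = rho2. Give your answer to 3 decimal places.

Fisher z-transforms: z1 = atanh(0.181) = 0.183016, z2 = atanh(0.679) = 0.827256; difference d = -0.644240
Var(d) = 1/7 + 1/104 = 0.1428571 + 0.0096154 = 0.1524725
z = d/√Var(d) = -0.644240 / √0.1524725 = -0.644240 / 0.390477 = -1.650

-1.650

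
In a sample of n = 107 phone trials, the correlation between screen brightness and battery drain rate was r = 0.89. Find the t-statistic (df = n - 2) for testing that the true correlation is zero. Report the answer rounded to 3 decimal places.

20.001

1 − r² = 1 − 0.7921 = 0.2079;  √(1−r²) = 0.455961
√(n−2) = √105 = 10.246951
t = r·√(n−2)/√(1−r²) = 0.89 · 10.246951 / 0.455961 = 20.001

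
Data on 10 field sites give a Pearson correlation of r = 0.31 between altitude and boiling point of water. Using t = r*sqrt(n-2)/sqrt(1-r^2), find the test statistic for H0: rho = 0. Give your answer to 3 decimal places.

1 − r² = 1 − 0.0961 = 0.9039;  √(1−r²) = 0.950737
√(n−2) = √8 = 2.828427
t = r·√(n−2)/√(1−r²) = 0.31 · 2.828427 / 0.950737 = 0.922

0.922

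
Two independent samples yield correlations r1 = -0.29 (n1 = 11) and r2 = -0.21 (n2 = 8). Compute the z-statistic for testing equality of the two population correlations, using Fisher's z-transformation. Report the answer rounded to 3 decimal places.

-0.150

Fisher z-transforms: z1 = atanh(-0.29) = -0.298566, z2 = atanh(-0.21) = -0.213171; difference d = -0.085395
Var(d) = 1/8 + 1/5 = 0.1250000 + 0.2000000 = 0.3250000
z = d/√Var(d) = -0.085395 / √0.3250000 = -0.085395 / 0.570088 = -0.150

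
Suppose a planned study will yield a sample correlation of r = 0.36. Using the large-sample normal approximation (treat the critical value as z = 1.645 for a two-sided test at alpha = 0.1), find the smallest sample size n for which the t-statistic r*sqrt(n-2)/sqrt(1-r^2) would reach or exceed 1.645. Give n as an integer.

21

Need r·√(n−2)/√(1−r²) ≥ 1.645
√(n−2) ≥ 1.645·√(1−0.1296) / 0.36 = 1.645·0.932952 / 0.36 = 4.2631
n−2 ≥ 18.1740  ⇒  n ≥ 20.1740
Smallest integer n = 21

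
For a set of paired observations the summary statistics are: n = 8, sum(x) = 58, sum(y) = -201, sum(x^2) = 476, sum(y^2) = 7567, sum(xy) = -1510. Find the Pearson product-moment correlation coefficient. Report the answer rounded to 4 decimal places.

S_xy = nΣxy − ΣxΣy = 8·(-1510) − 58·(-201) = -12080 − (-11658) = -422
S_xx = nΣx² − (Σx)² = 8·476 − 58² = 3808 − 3364 = 444
S_yy = nΣy² − (Σy)² = 8·7567 − (-201)² = 60536 − 40401 = 20135
r = S_xy / √(S_xx·S_yy) = -422 / √(444·20135) = -422 / √8939940 = -422 / 2989.9732 = -0.1411

-0.1411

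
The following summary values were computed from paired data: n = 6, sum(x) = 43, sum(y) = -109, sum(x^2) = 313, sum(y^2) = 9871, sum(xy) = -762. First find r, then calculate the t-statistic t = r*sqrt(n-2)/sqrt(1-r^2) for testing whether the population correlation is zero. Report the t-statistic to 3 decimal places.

0.197

S_xy = nΣxy − ΣxΣy = 6·(-762) − 43·(-109) = -4572 − (-4687) = 115
S_xx = nΣx² − (Σx)² = 6·313 − 43² = 1878 − 1849 = 29
S_yy = nΣy² − (Σy)² = 6·9871 − (-109)² = 59226 − 11881 = 47345
r = S_xy / √(S_xx·S_yy) = 115 / √(29·47345) = 115 / √1373005 = 115 / 1171.7530 = 0.0981
t = r·√(n−2)/√(1−r²) = 0.0981·√4 / √(1−0.009624) = 0.196200 / 0.995176 = 0.197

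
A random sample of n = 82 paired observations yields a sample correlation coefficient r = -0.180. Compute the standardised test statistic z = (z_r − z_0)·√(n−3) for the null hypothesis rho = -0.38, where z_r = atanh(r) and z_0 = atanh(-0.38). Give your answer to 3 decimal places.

1.938

Fisher z: atanh(-0.180) = -0.181983, atanh(-0.38) = -0.400060
z = (z_r − z_0)·√(n−3) = (-0.181983 − (-0.400060))·√79 = 0.218077 · 8.888194 = 1.938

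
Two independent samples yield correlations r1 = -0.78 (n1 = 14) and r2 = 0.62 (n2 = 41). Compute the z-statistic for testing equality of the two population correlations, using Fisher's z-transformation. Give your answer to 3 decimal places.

z1 = atanh(-0.78) = -1.045371,  z2 = atanh(0.62) = 0.725005
SE = √(1/(n1−3) + 1/(n2−3)) = √(1/11 + 1/38) = √(0.0909091 + 0.0263158) = √0.1172249 = 0.342381
z = (z1 − z2)/SE = (-1.045371 − 0.725005) / 0.342381 = -1.770376 / 0.342381 = -5.171

-5.171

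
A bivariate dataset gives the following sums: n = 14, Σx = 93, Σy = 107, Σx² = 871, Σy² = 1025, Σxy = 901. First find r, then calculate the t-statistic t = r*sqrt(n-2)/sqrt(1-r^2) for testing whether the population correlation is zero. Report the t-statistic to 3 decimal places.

Numerator: nΣxy − (Σx)(Σy) = 14·901 − (93)(107) = 2663
Denominator: √[(nΣx²−(Σx)²)(nΣy²−(Σy)²)]
  nΣx²−(Σx)² = 14·871 − 8649 = 3545;  nΣy²−(Σy)² = 14·1025 − 11449 = 2901
  √(3545·2901) = √10284045 = 3206.8746
r = 2663 / 3206.8746 = 0.8304
t = r·√(n−2)/√(1−r²) = 0.8304·√12 / √(1−0.689564) = 2.876590 / 0.557168 = 5.163

5.163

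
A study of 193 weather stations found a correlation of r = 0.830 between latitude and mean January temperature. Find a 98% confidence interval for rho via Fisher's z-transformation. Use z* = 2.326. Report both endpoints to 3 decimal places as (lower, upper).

(0.770, 0.876)

Fisher z: z_r = atanh(r) = ½·ln((1+0.830)/(1−0.830)) = 1.188136
SE(z) = 1/√(n−3) = 1/√190 = 0.072548
98% ⇒ z* = 2.326; margin = 2.326·0.072548 = 0.168747
CI on z-scale: (1.019389, 1.356883)
Back-transform: tanh(1.019389) = 0.769618, tanh(1.356883) = 0.875668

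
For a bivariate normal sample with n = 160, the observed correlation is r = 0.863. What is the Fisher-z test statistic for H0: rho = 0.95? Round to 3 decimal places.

-6.601

z_r = atanh(0.863) = 1.304981,  z_0 = atanh(0.95) = 1.831781
SE = 1/√(n−3) = 1/√157 = 0.079809
z = (z_r − z_0)/SE = (1.304981 − 1.831781) / 0.079809 = -0.526800 / 0.079809 = -6.601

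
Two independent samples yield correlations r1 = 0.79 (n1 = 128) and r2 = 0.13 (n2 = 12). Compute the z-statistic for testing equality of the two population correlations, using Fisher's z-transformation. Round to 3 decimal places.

Fisher z-transforms: z1 = atanh(0.79) = 1.071432, z2 = atanh(0.13) = 0.130740; difference d = 0.940692
Var(d) = 1/125 + 1/9 = 0.0080000 + 0.1111111 = 0.1191111
z = d/√Var(d) = 0.940692 / √0.1191111 = 0.940692 / 0.345125 = 2.726

2.726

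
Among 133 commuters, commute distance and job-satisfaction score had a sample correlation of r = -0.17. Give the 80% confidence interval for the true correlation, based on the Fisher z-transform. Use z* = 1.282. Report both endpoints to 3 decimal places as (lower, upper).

Fisher z: z_r = atanh(r) = ½·ln((1+(-0.17))/(1−(-0.17))) = -0.171667
SE(z) = 1/√(n−3) = 1/√130 = 0.087706
80% ⇒ z* = 1.282; margin = 1.282·0.087706 = 0.112439
CI on z-scale: (-0.284106, -0.059228)
Back-transform: tanh(-0.284106) = -0.276701, tanh(-0.059228) = -0.059159

(-0.277, -0.059)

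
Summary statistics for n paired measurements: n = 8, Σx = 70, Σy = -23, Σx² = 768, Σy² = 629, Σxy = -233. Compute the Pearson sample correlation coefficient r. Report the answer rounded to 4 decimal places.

Numerator: nΣxy − (Σx)(Σy) = 8·(-233) − (70)(-23) = -254
Denominator: √[(nΣx²−(Σx)²)(nΣy²−(Σy)²)]
  nΣx²−(Σx)² = 8·768 − 4900 = 1244;  nΣy²−(Σy)² = 8·629 − 529 = 4503
  √(1244·4503) = √5601732 = 2366.7978
r = -254 / 2366.7978 = -0.1073

-0.1073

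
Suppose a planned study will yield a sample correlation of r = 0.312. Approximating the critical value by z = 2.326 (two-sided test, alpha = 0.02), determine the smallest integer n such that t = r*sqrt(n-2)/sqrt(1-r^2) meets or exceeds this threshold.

r√(n−2)/√(1−r²) ≥ 2.326  ⇔  n−2 ≥ (2.326)²·(1−r²)/r²
(1−r²)/r² = (1−0.097344)/0.097344 = 9.2728
n ≥ 2 + 5.410276·9.2728 = 2 + 50.1684 = 52.1684
⌈52.1684⌉ = 53

53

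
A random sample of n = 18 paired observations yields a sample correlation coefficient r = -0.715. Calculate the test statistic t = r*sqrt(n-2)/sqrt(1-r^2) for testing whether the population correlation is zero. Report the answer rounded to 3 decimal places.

-4.091

1 − r² = 1 − 0.511225 = 0.488775;  √(1−r²) = 0.699124
√(n−2) = √16 = 4.000000
t = r·√(n−2)/√(1−r²) = -0.715 · 4.000000 / 0.699124 = -4.091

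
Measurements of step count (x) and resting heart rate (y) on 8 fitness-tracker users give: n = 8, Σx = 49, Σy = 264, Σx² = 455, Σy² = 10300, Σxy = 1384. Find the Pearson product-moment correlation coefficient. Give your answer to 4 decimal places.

S_xy = nΣxy − ΣxΣy = 8·1384 − 49·264 = 11072 − 12936 = -1864
S_xx = nΣx² − (Σx)² = 8·455 − 49² = 3640 − 2401 = 1239
S_yy = nΣy² − (Σy)² = 8·10300 − 264² = 82400 − 69696 = 12704
r = S_xy / √(S_xx·S_yy) = -1864 / √(1239·12704) = -1864 / √15740256 = -1864 / 3967.3991 = -0.4698

-0.4698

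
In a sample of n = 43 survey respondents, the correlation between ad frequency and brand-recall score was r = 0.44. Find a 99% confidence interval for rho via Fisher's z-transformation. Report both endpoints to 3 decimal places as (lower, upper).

(0.065, 0.706)

Fisher z: z_r = atanh(r) = ½·ln((1+0.44)/(1−0.44)) = 0.472231
SE(z) = 1/√(n−3) = 1/√40 = 0.158114
99% ⇒ z* = 2.576; margin = 2.576·0.158114 = 0.407302
CI on z-scale: (0.064929, 0.879533)
Back-transform: tanh(0.064929) = 0.064838, tanh(0.879533) = 0.706185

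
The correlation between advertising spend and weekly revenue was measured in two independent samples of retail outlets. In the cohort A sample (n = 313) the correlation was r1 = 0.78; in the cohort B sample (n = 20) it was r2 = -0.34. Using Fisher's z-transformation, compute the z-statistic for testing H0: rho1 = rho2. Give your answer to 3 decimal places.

5.618

Fisher z-transforms: z1 = atanh(0.78) = 1.045371, z2 = atanh(-0.34) = -0.354093; difference d = 1.399464
Var(d) = 1/310 + 1/17 = 0.0032258 + 0.0588235 = 0.0620493
z = d/√Var(d) = 1.399464 / √0.0620493 = 1.399464 / 0.249097 = 5.618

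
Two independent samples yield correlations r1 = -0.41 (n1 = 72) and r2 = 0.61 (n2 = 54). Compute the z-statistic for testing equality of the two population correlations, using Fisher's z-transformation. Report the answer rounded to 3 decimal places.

-6.198

z1 = atanh(-0.41) = -0.435611,  z2 = atanh(0.61) = 0.708921
SE = √(1/(n1−3) + 1/(n2−3)) = √(1/69 + 1/51) = √(0.0144928 + 0.0196078) = √0.0341006 = 0.184663
z = (z1 − z2)/SE = (-0.435611 − 0.708921) / 0.184663 = -1.144532 / 0.184663 = -6.198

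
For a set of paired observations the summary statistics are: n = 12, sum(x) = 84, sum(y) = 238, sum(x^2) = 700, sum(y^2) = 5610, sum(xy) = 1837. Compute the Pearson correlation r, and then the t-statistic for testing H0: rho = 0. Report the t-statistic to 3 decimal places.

S_xy = nΣxy − ΣxΣy = 12·1837 − 84·238 = 22044 − 19992 = 2052
S_xx = nΣx² − (Σx)² = 12·700 − 84² = 8400 − 7056 = 1344
S_yy = nΣy² − (Σy)² = 12·5610 − 238² = 67320 − 56644 = 10676
r = S_xy / √(S_xx·S_yy) = 2052 / √(1344·10676) = 2052 / √14348544 = 2052 / 3787.9472 = 0.5417
t = r·√(n−2)/√(1−r²) = 0.5417·√10 / √(1−0.293439) = 1.713006 / 0.840572 = 2.038

2.038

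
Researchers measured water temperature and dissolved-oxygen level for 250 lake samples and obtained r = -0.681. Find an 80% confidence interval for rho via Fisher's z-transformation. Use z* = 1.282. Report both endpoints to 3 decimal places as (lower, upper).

(-0.722, -0.635)

z_r = atanh(-0.681) = -0.830977;  SE = 1/√(n−3) = 1/√247 = 0.063628
z-limits: -0.830977 ± 1.282·0.063628 = -0.830977 ± 0.081571 = [-0.912548, -0.749406]
ρ-limits: (tanh -0.912548, tanh -0.749406) = (-0.722, -0.635)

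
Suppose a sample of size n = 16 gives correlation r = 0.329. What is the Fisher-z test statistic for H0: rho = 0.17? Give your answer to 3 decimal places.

0.613

Fisher z: atanh(0.329) = 0.341706, atanh(0.17) = 0.171667
z = (z_r − z_0)·√(n−3) = (0.341706 − 0.171667)·√13 = 0.170039 · 3.605551 = 0.613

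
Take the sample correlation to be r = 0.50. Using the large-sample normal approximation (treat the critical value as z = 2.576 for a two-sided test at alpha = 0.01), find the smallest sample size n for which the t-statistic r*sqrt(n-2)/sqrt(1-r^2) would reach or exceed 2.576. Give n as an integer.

22

r√(n−2)/√(1−r²) ≥ 2.576  ⇔  n−2 ≥ (2.576)²·(1−r²)/r²
(1−r²)/r² = (1−0.2500)/0.2500 = 3.0000
n ≥ 2 + 6.635776·3.0000 = 2 + 19.9073 = 21.9073
⌈21.9073⌉ = 22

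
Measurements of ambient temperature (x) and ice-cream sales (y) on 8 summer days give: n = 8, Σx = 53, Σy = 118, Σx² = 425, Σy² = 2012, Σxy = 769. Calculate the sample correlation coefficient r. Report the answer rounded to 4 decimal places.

S_xy = nΣxy − ΣxΣy = 8·769 − 53·118 = 6152 − 6254 = -102
S_xx = nΣx² − (Σx)² = 8·425 − 53² = 3400 − 2809 = 591
S_yy = nΣy² − (Σy)² = 8·2012 − 118² = 16096 − 13924 = 2172
r = S_xy / √(S_xx·S_yy) = -102 / √(591·2172) = -102 / √1283652 = -102 / 1132.9837 = -0.0900

-0.0900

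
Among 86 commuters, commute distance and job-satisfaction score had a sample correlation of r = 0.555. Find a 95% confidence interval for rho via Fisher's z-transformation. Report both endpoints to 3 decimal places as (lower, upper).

(0.389, 0.686)

z_r = atanh(0.555) = 0.625578;  SE = 1/√(n−3) = 1/√83 = 0.109764
z-limits: 0.625578 ± 1.960·0.109764 = 0.625578 ± 0.215137 = [0.410441, 0.840715]
ρ-limits: (tanh 0.410441, tanh 0.840715) = (0.389, 0.686)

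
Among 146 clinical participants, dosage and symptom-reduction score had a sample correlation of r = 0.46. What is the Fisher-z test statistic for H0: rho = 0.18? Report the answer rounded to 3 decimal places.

Fisher z: atanh(0.46) = 0.497311, atanh(0.18) = 0.181983
z = (z_r − z_0)·√(n−3) = (0.497311 − 0.181983)·√143 = 0.315328 · 11.958261 = 3.771

3.771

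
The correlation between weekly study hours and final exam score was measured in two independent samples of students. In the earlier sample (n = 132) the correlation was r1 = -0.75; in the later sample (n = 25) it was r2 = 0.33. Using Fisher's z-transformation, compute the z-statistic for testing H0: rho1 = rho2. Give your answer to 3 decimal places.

z1 = atanh(-0.75) = -0.972955,  z2 = atanh(0.33) = 0.342828
SE = √(1/(n1−3) + 1/(n2−3)) = √(1/129 + 1/22) = √(0.0077519 + 0.0454545) = √0.0532064 = 0.230665
z = (z1 − z2)/SE = (-0.972955 − 0.342828) / 0.230665 = -1.315783 / 0.230665 = -5.704

-5.704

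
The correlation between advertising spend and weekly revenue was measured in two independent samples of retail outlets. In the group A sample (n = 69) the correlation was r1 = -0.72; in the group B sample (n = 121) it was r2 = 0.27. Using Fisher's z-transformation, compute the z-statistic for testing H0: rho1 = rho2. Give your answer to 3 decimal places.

-7.706

Fisher z-transforms: z1 = atanh(-0.72) = -0.907645, z2 = atanh(0.27) = 0.276864; difference d = -1.184509
Var(d) = 1/66 + 1/118 = 0.0151515 + 0.0084746 = 0.0236261
z = d/√Var(d) = -1.184509 / √0.0236261 = -1.184509 / 0.153708 = -7.706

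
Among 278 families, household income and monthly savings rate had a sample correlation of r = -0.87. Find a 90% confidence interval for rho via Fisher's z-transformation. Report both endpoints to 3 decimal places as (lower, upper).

(-0.892, -0.844)

Fisher z: z_r = atanh(r) = ½·ln((1+(-0.87))/(1−(-0.87))) = -1.333080
SE(z) = 1/√(n−3) = 1/√275 = 0.060302
90% ⇒ z* = 1.645; margin = 1.645·0.060302 = 0.099197
CI on z-scale: (-1.432277, -1.233883)
Back-transform: tanh(-1.432277) = -0.892132, tanh(-1.233883) = -0.843702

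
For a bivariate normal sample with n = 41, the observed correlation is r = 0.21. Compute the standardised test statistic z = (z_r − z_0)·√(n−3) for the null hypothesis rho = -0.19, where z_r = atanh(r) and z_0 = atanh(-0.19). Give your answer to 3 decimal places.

2.500

z_r = atanh(0.21) = 0.213171,  z_0 = atanh(-0.19) = -0.192337
SE = 1/√(n−3) = 1/√38 = 0.162221
z = (z_r − z_0)/SE = (0.213171 − (-0.192337)) / 0.162221 = 0.405508 / 0.162221 = 2.500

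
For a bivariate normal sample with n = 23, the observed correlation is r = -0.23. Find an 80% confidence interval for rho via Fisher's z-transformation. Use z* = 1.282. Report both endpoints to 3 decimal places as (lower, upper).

Fisher z: z_r = atanh(r) = ½·ln((1+(-0.23))/(1−(-0.23))) = -0.234189
SE(z) = 1/√(n−3) = 1/√20 = 0.223607
80% ⇒ z* = 1.282; margin = 1.282·0.223607 = 0.286664
CI on z-scale: (-0.520853, 0.052475)
Back-transform: tanh(-0.520853) = -0.478358, tanh(0.052475) = 0.052427

(-0.478, 0.052)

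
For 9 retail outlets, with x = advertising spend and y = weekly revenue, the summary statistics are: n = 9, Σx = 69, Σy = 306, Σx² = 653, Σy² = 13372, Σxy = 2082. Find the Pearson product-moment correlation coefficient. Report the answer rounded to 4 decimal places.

-0.4352

Numerator: nΣxy − (Σx)(Σy) = 9·2082 − (69)(306) = -2376
Denominator: √[(nΣx²−(Σx)²)(nΣy²−(Σy)²)]
  nΣx²−(Σx)² = 9·653 − 4761 = 1116;  nΣy²−(Σy)² = 9·13372 − 93636 = 26712
  √(1116·26712) = √29810592 = 5459.9077
r = -2376 / 5459.9077 = -0.4352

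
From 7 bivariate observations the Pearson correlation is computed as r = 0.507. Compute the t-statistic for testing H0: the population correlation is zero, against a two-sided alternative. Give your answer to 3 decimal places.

1 − r² = 1 − 0.257049 = 0.742951;  √(1−r²) = 0.861946
√(n−2) = √5 = 2.236068
t = r·√(n−2)/√(1−r²) = 0.507 · 2.236068 / 0.861946 = 1.315

1.315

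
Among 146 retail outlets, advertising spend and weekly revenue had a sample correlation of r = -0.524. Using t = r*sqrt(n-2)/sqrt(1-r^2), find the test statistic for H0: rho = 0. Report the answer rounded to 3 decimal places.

t = r·√(n−2) / √(1−r²) with r = -0.524, n = 146
  = -0.524·√144 / √(1 − 0.274576)
  = -0.524·12.000000 / 0.851718
  = -6.288000 / 0.851718 = -7.383

-7.383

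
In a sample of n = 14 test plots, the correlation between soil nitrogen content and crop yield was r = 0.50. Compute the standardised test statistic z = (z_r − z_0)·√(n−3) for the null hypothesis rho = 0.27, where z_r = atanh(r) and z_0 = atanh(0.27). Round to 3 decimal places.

0.904

z_r = atanh(0.50) = 0.549306,  z_0 = atanh(0.27) = 0.276864
SE = 1/√(n−3) = 1/√11 = 0.301511
z = (z_r − z_0)/SE = (0.549306 − 0.276864) / 0.301511 = 0.272442 / 0.301511 = 0.904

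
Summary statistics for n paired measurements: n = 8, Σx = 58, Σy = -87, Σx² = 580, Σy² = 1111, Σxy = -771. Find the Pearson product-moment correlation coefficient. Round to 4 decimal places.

-0.8649

Numerator: nΣxy − (Σx)(Σy) = 8·(-771) − (58)(-87) = -1122
Denominator: √[(nΣx²−(Σx)²)(nΣy²−(Σy)²)]
  nΣx²−(Σx)² = 8·580 − 3364 = 1276;  nΣy²−(Σy)² = 8·1111 − 7569 = 1319
  √(1276·1319) = √1683044 = 1297.3219
r = -1122 / 1297.3219 = -0.8649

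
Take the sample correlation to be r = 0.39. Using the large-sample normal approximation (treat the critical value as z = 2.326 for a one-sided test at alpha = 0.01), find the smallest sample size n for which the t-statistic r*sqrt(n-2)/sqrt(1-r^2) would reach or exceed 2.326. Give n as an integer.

33

r√(n−2)/√(1−r²) ≥ 2.326  ⇔  n−2 ≥ (2.326)²·(1−r²)/r²
(1−r²)/r² = (1−0.1521)/0.1521 = 5.5746
n ≥ 2 + 5.410276·5.5746 = 2 + 30.1601 = 32.1601
⌈32.1601⌉ = 33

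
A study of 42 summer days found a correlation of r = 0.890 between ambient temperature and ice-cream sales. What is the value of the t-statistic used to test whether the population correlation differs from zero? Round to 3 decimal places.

12.345

1 − r² = 1 − 0.792100 = 0.207900;  √(1−r²) = 0.455961
√(n−2) = √40 = 6.324555
t = r·√(n−2)/√(1−r²) = 0.890 · 6.324555 / 0.455961 = 12.345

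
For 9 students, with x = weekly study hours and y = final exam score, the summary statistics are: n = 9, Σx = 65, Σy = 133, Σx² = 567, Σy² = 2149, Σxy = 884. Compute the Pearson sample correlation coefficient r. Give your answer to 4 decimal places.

-0.5721

S_xy = nΣxy − ΣxΣy = 9·884 − 65·133 = 7956 − 8645 = -689
S_xx = nΣx² − (Σx)² = 9·567 − 65² = 5103 − 4225 = 878
S_yy = nΣy² − (Σy)² = 9·2149 − 133² = 19341 − 17689 = 1652
r = S_xy / √(S_xx·S_yy) = -689 / √(878·1652) = -689 / √1450456 = -689 / 1204.3488 = -0.5721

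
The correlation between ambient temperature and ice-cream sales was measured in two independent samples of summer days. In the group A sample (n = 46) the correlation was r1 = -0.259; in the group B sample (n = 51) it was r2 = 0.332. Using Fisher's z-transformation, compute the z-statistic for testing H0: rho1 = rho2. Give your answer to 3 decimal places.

Fisher z-transforms: z1 = atanh(-0.259) = -0.265036, z2 = atanh(0.332) = 0.345074; difference d = -0.610110
Var(d) = 1/43 + 1/48 = 0.0232558 + 0.0208333 = 0.0440891
z = d/√Var(d) = -0.610110 / √0.0440891 = -0.610110 / 0.209974 = -2.906

-2.906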